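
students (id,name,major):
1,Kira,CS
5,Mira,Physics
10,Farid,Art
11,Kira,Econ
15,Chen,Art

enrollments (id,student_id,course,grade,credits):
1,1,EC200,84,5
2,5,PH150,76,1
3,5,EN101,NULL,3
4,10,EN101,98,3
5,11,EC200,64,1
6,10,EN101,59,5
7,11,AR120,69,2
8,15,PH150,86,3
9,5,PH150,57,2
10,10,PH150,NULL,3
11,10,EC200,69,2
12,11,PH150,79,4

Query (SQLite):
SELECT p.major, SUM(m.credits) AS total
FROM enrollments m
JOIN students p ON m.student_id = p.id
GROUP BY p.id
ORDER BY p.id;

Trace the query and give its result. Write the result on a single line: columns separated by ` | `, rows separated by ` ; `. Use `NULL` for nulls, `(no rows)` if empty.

Join each enrollments row to its students via student_id.
Group joined rows by students.id; compute SUM(m.credits) per group.
  1: ids {1} → SUM(m.credits)=5
  5: ids {2, 3, 9} → SUM(m.credits)=6
  10: ids {4, 6, 10, 11} → SUM(m.credits)=13
  11: ids {5, 7, 12} → SUM(m.credits)=7
  15: ids {8} → SUM(m.credits)=3

CS | 5 ; Physics | 6 ; Art | 13 ; Econ | 7 ; Art | 3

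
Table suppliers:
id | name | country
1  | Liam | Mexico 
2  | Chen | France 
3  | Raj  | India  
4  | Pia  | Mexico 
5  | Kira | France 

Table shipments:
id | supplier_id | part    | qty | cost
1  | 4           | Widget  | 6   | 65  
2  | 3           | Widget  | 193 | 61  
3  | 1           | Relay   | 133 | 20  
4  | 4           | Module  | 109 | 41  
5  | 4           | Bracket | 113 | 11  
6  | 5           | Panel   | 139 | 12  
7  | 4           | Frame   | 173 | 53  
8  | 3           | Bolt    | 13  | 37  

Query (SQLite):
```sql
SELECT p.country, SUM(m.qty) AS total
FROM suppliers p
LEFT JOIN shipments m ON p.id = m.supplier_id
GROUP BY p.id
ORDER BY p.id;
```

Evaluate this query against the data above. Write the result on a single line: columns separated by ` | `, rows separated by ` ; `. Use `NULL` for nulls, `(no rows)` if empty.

LEFT JOIN keeps every suppliers row; unmatched ones get NULL for shipments columns.
Group by suppliers.id and compute SUM(m.qty). SUM over an all-NULL group is NULL.
  1: ids {3} → SUM(m.qty)=133
  2: ids {—} → SUM(m.qty)=NULL
  3: ids {2, 8} → SUM(m.qty)=206
  4: ids {1, 4, 5, 7} → SUM(m.qty)=401
  5: ids {6} → SUM(m.qty)=139

Mexico | 133 ; France | NULL ; India | 206 ; Mexico | 401 ; France | 139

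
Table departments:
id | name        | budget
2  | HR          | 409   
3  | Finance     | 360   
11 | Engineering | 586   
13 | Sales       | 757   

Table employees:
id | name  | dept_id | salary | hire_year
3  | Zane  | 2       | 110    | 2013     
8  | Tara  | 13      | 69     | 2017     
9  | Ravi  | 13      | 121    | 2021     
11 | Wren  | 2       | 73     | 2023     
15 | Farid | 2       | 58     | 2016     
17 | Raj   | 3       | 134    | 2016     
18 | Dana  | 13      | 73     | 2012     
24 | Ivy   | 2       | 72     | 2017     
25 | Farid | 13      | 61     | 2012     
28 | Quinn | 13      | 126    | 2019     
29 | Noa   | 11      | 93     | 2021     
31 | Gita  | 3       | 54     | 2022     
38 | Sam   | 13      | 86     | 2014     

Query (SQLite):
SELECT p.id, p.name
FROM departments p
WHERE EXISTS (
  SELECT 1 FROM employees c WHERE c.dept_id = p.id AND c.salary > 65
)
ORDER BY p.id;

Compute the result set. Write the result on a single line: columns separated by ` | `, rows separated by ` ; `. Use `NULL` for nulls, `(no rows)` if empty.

2 | HR ; 3 | Finance ; 11 | Engineering ; 13 | Sales

For each departments row, check whether any employees with matching dept_id has salary > 65.
Keep rows where that is true.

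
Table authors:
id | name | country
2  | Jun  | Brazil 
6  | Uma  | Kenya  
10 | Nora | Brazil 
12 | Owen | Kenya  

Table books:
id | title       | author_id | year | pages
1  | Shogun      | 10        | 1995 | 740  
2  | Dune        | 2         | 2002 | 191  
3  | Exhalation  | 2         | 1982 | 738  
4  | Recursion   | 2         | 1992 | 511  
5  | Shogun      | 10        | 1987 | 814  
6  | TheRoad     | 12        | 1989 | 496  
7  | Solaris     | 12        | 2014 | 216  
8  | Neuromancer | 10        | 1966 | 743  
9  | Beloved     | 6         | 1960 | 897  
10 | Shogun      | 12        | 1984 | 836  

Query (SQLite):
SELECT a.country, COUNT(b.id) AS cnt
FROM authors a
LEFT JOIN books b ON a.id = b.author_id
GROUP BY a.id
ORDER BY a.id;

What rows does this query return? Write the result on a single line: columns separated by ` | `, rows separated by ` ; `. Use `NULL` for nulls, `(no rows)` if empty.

LEFT JOIN keeps every authors row; unmatched ones get NULL for books columns.
Group by authors.id and compute COUNT(b.id). COUNT(col) of an all-NULL group is 0.
  2: ids {2, 3, 4} → COUNT(b.id)=3
  6: ids {9} → COUNT(b.id)=1
  10: ids {1, 5, 8} → COUNT(b.id)=3
  12: ids {6, 7, 10} → COUNT(b.id)=3

Brazil | 3 ; Kenya | 1 ; Brazil | 3 ; Kenya | 3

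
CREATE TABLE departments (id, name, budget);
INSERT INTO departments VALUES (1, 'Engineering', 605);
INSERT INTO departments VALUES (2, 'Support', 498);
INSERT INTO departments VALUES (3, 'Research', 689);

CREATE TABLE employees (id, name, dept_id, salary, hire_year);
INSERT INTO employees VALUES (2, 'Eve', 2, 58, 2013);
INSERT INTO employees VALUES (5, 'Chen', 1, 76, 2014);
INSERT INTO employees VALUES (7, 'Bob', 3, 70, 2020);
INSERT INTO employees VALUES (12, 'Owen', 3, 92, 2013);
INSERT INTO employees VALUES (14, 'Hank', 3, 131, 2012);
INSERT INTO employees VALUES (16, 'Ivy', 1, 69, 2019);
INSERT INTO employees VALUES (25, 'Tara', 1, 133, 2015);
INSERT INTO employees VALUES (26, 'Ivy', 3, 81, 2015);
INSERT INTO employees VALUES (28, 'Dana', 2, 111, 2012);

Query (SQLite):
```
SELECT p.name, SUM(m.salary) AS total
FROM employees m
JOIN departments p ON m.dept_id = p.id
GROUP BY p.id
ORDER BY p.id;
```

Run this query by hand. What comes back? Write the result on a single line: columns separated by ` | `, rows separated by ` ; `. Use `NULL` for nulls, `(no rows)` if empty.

Engineering | 278 ; Support | 169 ; Research | 374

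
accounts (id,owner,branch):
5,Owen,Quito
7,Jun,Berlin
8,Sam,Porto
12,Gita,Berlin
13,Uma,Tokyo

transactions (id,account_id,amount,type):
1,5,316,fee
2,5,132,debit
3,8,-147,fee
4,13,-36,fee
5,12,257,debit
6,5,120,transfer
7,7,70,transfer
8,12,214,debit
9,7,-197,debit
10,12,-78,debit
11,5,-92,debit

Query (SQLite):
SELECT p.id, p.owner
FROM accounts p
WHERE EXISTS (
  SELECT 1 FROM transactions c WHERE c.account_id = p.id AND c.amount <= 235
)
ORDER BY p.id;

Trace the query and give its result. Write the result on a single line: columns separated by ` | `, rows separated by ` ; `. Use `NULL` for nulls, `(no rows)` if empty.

5 | Owen ; 7 | Jun ; 8 | Sam ; 12 | Gita ; 13 | Uma

For each accounts row, check whether any transactions with matching account_id has amount <= 235.
Keep rows where that is true.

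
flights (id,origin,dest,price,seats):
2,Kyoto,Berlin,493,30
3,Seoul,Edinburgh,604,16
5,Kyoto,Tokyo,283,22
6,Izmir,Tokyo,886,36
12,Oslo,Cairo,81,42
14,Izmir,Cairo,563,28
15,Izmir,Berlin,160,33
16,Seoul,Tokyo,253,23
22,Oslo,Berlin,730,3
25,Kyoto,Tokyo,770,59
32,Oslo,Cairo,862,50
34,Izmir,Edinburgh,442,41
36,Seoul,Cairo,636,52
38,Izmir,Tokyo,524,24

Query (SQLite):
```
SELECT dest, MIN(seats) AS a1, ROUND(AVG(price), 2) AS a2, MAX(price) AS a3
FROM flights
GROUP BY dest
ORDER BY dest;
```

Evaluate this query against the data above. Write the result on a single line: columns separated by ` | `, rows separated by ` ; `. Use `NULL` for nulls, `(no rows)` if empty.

Berlin | 3 | 461 | 730 ; Cairo | 28 | 535.5 | 862 ; Edinburgh | 16 | 523 | 604 ; Tokyo | 22 | 543.2 | 886

Group flights by dest.
Per group compute: MIN(seats), ROUND(AVG(price), 2), MAX(price).
  Berlin: ids {2, 15, 22} → MIN(seats)=3, ROUND(AVG(price), 2)=461, MAX(price)=730
  Cairo: ids {12, 14, 32, 36} → MIN(seats)=28, ROUND(AVG(price), 2)=535.5, MAX(price)=862
  Edinburgh: ids {3, 34} → MIN(seats)=16, ROUND(AVG(price), 2)=523, MAX(price)=604
  Tokyo: ids {5, 6, 16, 25, 38} → MIN(seats)=22, ROUND(AVG(price), 2)=543.2, MAX(price)=886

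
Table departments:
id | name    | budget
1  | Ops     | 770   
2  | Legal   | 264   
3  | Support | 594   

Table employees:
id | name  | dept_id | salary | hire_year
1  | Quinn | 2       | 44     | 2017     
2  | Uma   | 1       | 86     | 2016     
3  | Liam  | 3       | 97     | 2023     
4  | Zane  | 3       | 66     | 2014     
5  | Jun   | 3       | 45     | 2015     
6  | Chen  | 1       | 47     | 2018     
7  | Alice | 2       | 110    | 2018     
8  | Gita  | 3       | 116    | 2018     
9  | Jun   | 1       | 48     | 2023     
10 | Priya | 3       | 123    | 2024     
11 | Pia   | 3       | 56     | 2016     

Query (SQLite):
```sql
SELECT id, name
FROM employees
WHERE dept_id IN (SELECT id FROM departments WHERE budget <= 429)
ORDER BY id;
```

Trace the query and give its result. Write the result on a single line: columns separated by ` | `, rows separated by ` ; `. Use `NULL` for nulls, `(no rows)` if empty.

1 | Quinn ; 7 | Alice

Inner query: departments.id where budget <= 429.
Outer: keep employees rows whose dept_id is in that set.
Inner query → {2}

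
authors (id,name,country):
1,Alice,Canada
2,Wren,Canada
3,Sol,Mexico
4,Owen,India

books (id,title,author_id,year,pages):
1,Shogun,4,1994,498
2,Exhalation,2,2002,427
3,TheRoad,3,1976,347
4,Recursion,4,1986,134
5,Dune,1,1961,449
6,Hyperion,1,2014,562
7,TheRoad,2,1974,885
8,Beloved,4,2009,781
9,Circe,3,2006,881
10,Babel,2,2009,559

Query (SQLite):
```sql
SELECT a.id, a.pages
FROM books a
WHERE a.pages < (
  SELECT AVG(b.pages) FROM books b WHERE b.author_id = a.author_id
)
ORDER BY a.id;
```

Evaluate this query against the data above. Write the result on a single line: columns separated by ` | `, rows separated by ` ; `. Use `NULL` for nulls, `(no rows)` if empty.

For each books row a, compute AVG(pages) over rows sharing a.author_id.
Keep row a if a.pages < that per-group AVG.
  author_id=1: AVG(pages) = 505.5
  author_id=2: AVG(pages) = 623.666667
  author_id=3: AVG(pages) = 614.0
  author_id=4: AVG(pages) = 471.0

2 | 427 ; 3 | 347 ; 4 | 134 ; 5 | 449 ; 10 | 559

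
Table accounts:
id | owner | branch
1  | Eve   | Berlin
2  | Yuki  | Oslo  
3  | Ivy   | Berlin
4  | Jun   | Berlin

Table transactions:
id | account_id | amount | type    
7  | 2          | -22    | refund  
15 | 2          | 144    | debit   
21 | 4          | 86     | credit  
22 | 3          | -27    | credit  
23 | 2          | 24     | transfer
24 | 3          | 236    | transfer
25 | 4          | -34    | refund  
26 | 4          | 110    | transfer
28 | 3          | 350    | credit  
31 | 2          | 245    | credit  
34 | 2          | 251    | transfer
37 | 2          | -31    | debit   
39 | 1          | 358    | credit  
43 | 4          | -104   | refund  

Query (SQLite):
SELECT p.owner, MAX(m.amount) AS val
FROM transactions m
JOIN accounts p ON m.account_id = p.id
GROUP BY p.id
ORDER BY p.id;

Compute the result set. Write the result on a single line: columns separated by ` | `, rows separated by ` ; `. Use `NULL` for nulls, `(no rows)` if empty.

Eve | 358 ; Yuki | 251 ; Ivy | 350 ; Jun | 110

Join each transactions row to its accounts via account_id.
Group joined rows by accounts.id; compute MAX(m.amount) per group.
  1: ids {39} → MAX(m.amount)=358
  2: ids {7, 15, 23, 31, 34, 37} → MAX(m.amount)=251
  3: ids {22, 24, 28} → MAX(m.amount)=350
  4: ids {21, 25, 26, 43} → MAX(m.amount)=110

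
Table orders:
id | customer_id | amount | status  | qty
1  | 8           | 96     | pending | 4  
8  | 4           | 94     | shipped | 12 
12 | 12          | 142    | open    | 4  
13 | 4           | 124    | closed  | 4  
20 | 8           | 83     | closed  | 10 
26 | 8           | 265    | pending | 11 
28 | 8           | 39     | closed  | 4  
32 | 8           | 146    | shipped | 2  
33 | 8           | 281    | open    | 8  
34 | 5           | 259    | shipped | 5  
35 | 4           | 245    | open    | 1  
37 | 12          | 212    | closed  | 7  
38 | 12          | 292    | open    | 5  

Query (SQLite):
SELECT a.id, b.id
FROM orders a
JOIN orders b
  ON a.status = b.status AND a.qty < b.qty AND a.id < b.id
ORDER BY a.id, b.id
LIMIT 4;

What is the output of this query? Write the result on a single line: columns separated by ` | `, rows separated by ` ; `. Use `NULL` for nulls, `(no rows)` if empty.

Pairs (a,b) with same status, a.qty < b.qty, a.id < b.id.
status groups: closed:{13,20,28,37} open:{12,33,35,38} pending:{1,26} shipped:{8,32,34}
Ordered by (a.id, b.id); first 4.

1 | 26 ; 12 | 33 ; 12 | 38 ; 13 | 20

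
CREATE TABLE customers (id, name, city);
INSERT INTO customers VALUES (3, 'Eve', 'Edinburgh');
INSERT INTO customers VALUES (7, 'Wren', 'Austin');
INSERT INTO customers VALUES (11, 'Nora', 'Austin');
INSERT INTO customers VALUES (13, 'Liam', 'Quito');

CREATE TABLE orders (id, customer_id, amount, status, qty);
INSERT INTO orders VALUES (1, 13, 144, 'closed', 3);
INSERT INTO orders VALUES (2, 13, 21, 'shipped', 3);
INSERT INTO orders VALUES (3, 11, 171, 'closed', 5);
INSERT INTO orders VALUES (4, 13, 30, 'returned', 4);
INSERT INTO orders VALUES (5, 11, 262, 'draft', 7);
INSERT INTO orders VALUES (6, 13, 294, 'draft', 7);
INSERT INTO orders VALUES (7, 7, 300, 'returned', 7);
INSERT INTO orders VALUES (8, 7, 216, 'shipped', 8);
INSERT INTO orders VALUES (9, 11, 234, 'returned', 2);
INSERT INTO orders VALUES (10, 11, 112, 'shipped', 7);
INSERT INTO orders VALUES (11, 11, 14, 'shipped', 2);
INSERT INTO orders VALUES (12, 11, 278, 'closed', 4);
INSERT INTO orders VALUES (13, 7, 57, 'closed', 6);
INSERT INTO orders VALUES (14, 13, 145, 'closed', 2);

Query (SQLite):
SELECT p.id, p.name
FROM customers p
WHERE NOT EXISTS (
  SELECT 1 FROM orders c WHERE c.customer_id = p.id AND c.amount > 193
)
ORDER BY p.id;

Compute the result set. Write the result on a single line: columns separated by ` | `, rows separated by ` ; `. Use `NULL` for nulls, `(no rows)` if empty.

3 | Eve

For each customers row, check whether any orders with matching customer_id has amount > 193.
Keep rows where that is false.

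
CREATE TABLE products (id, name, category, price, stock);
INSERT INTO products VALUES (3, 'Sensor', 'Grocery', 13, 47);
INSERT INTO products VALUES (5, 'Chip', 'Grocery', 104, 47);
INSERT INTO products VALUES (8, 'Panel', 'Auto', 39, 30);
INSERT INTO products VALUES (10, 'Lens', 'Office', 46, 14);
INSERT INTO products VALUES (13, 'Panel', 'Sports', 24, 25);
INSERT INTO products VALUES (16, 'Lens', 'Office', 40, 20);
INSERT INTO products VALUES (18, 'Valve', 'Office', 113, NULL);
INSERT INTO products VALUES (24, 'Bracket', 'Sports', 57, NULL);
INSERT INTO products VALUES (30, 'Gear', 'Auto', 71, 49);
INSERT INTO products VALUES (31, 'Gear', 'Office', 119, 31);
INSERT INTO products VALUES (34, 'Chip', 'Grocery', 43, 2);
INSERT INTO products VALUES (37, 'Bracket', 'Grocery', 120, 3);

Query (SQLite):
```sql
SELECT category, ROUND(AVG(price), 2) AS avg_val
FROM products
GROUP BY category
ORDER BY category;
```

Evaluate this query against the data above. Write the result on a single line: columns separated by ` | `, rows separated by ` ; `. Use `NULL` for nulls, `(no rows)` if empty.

Auto | 55 ; Grocery | 70 ; Office | 79.5 ; Sports | 40.5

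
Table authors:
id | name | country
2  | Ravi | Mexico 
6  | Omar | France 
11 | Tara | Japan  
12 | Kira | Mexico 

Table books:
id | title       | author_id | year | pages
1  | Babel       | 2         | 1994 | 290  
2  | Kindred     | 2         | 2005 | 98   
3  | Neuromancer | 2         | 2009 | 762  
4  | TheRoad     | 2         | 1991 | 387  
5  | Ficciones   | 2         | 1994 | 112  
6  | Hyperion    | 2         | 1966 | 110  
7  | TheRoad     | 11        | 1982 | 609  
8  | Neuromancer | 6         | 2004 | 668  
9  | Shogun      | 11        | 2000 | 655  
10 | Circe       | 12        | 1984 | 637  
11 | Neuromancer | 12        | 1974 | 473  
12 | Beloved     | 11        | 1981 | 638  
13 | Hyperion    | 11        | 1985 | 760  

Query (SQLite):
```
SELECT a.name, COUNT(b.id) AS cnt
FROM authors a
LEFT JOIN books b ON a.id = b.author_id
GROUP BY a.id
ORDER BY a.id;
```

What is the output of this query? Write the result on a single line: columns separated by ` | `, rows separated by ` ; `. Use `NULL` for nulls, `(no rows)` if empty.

Ravi | 6 ; Omar | 1 ; Tara | 4 ; Kira | 2

LEFT JOIN keeps every authors row; unmatched ones get NULL for books columns.
Group by authors.id and compute COUNT(b.id). COUNT(col) of an all-NULL group is 0.
  2: ids {1, 2, 3, 4, 5, 6} → COUNT(b.id)=6
  6: ids {8} → COUNT(b.id)=1
  11: ids {7, 9, 12, 13} → COUNT(b.id)=4
  12: ids {10, 11} → COUNT(b.id)=2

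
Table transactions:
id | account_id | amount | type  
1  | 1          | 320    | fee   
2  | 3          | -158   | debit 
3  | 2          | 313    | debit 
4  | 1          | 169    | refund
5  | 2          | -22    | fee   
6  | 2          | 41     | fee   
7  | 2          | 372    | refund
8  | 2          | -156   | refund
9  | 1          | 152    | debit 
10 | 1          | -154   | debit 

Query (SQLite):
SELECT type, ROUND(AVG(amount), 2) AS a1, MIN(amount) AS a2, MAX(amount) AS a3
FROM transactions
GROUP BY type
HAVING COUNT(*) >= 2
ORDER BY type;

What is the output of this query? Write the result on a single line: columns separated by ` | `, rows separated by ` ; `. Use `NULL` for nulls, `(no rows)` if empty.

Group transactions by type.
Per group compute: ROUND(AVG(amount), 2), MIN(amount), MAX(amount).
HAVING: drop groups with fewer than 2 rows.
  debit: ids {2, 3, 9, 10} → ROUND(AVG(amount), 2)=38.25, MIN(amount)=-158, MAX(amount)=313
  fee: ids {1, 5, 6} → ROUND(AVG(amount), 2)=113, MIN(amount)=-22, MAX(amount)=320
  refund: ids {4, 7, 8} → ROUND(AVG(amount), 2)=128.33, MIN(amount)=-156, MAX(amount)=372

debit | 38.25 | -158 | 313 ; fee | 113 | -22 | 320 ; refund | 128.33 | -156 | 372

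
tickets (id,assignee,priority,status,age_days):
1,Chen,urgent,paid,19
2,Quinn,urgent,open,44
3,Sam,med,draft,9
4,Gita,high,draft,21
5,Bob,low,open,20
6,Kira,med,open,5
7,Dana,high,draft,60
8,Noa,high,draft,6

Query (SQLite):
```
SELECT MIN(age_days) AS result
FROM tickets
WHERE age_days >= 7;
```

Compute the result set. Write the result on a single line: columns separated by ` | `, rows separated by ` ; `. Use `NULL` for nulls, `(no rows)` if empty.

Rows where age_days >= 7 → age_days values: [19, 44, 9, 21, 20, 60].
MIN of non-NULL values = 9.

9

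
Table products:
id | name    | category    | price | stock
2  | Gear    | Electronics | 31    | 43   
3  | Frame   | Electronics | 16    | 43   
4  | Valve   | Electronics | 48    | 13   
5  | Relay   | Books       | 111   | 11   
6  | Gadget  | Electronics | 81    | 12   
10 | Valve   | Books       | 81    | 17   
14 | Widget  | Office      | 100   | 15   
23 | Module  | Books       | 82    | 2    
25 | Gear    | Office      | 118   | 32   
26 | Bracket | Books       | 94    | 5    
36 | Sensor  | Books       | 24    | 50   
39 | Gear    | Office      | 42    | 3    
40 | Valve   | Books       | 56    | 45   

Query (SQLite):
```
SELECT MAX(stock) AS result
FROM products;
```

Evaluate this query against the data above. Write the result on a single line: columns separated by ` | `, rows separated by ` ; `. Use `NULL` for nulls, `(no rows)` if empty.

50

All stock values: [43, 43, 13, 11, 12, 17, 15, 2, 32, 5, 50, 3, 45].
MAX of non-NULL values = 50.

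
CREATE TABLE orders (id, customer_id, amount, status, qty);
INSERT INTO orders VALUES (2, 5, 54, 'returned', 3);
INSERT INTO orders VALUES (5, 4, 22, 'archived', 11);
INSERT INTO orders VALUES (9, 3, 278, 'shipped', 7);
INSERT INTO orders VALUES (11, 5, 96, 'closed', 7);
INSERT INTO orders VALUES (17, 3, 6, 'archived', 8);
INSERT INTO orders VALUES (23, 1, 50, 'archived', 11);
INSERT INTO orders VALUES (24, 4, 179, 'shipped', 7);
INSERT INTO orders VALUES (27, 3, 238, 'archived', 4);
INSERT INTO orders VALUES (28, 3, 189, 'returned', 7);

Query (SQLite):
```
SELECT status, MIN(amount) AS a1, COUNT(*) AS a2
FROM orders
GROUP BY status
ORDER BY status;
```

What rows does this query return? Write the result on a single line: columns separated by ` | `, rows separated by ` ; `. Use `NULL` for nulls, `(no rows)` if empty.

Group orders by status.
Per group compute: MIN(amount), COUNT(*).
  archived: ids {5, 17, 23, 27} → MIN(amount)=6, COUNT(*)=4
  closed: ids {11} → MIN(amount)=96, COUNT(*)=1
  returned: ids {2, 28} → MIN(amount)=54, COUNT(*)=2
  shipped: ids {9, 24} → MIN(amount)=179, COUNT(*)=2

archived | 6 | 4 ; closed | 96 | 1 ; returned | 54 | 2 ; shipped | 179 | 2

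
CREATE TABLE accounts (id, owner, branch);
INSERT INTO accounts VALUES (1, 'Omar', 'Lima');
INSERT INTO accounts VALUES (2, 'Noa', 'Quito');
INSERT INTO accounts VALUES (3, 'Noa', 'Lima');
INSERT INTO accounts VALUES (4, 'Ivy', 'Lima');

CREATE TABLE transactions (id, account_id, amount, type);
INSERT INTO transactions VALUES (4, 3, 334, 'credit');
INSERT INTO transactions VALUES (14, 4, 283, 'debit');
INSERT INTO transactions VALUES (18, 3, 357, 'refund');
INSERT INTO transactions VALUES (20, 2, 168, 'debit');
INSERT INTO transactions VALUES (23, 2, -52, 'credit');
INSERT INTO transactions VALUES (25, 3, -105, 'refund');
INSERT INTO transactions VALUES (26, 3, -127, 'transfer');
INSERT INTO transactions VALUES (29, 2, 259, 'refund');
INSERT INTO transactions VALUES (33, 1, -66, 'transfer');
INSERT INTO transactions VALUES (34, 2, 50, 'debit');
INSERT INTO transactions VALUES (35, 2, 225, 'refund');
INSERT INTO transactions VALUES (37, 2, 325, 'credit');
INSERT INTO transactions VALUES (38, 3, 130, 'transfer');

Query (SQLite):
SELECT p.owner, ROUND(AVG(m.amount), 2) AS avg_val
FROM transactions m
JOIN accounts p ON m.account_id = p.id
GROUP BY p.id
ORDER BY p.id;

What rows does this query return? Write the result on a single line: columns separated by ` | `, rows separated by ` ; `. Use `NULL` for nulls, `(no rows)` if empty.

Join each transactions row to its accounts via account_id.
Group joined rows by accounts.id; compute ROUND(AVG(m.amount), 2) per group.
  1: ids {33} → ROUND(AVG(m.amount), 2)=-66
  2: ids {20, 23, 29, 34, 35, 37} → ROUND(AVG(m.amount), 2)=162.5
  3: ids {4, 18, 25, 26, 38} → ROUND(AVG(m.amount), 2)=117.8
  4: ids {14} → ROUND(AVG(m.amount), 2)=283

Omar | -66 ; Noa | 162.5 ; Noa | 117.8 ; Ivy | 283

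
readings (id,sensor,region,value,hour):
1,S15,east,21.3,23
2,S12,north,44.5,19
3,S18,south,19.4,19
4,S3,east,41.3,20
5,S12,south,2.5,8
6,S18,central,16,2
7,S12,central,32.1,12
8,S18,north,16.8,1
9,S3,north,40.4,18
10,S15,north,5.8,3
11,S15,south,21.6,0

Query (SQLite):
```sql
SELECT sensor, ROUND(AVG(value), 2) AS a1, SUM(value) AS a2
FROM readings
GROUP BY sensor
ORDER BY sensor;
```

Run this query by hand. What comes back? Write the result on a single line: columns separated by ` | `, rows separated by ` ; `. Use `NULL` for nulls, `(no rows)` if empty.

Group readings by sensor.
Per group compute: ROUND(AVG(value), 2), SUM(value).
  S12: ids {2, 5, 7} → ROUND(AVG(value), 2)=26.37, SUM(value)=79.1
  S15: ids {1, 10, 11} → ROUND(AVG(value), 2)=16.23, SUM(value)=48.7
  S18: ids {3, 6, 8} → ROUND(AVG(value), 2)=17.4, SUM(value)=52.2
  S3: ids {4, 9} → ROUND(AVG(value), 2)=40.85, SUM(value)=81.7

S12 | 26.37 | 79.1 ; S15 | 16.23 | 48.7 ; S18 | 17.4 | 52.2 ; S3 | 40.85 | 81.7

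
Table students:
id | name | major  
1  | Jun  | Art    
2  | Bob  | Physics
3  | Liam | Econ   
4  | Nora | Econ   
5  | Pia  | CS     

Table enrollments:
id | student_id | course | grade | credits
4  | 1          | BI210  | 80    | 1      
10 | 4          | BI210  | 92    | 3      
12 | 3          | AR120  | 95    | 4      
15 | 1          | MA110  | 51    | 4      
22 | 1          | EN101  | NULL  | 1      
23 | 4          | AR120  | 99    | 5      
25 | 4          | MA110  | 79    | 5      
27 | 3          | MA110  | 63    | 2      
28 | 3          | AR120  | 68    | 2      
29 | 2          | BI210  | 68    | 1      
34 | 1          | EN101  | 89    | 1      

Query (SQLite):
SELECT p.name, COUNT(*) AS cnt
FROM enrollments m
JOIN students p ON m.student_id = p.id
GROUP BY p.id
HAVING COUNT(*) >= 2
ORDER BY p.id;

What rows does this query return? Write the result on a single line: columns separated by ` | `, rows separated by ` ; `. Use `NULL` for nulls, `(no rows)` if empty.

Jun | 4 ; Liam | 3 ; Nora | 3

Join each enrollments row to its students via student_id.
Group joined rows by students.id; compute COUNT(*) per group.
HAVING: keep groups with count ≥ 2.
  1: ids {4, 15, 22, 34} → COUNT(*)=4
  2: ids {29} → COUNT(*)=1
  3: ids {12, 27, 28} → COUNT(*)=3
  4: ids {10, 23, 25} → COUNT(*)=3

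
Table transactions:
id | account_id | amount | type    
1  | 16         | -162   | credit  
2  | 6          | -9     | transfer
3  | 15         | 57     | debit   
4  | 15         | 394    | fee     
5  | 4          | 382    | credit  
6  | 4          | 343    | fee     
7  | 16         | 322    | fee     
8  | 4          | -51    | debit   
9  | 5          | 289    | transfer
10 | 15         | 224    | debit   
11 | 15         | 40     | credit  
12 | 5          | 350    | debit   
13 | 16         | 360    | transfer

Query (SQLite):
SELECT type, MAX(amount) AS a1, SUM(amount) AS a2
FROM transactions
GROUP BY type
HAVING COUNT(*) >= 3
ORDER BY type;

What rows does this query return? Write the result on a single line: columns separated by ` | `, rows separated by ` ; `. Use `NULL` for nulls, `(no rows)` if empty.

Group transactions by type.
Per group compute: MAX(amount), SUM(amount).
HAVING: drop groups with fewer than 3 rows.
  credit: ids {1, 5, 11} → MAX(amount)=382, SUM(amount)=260
  debit: ids {3, 8, 10, 12} → MAX(amount)=350, SUM(amount)=580
  fee: ids {4, 6, 7} → MAX(amount)=394, SUM(amount)=1059
  transfer: ids {2, 9, 13} → MAX(amount)=360, SUM(amount)=640

credit | 382 | 260 ; debit | 350 | 580 ; fee | 394 | 1059 ; transfer | 360 | 640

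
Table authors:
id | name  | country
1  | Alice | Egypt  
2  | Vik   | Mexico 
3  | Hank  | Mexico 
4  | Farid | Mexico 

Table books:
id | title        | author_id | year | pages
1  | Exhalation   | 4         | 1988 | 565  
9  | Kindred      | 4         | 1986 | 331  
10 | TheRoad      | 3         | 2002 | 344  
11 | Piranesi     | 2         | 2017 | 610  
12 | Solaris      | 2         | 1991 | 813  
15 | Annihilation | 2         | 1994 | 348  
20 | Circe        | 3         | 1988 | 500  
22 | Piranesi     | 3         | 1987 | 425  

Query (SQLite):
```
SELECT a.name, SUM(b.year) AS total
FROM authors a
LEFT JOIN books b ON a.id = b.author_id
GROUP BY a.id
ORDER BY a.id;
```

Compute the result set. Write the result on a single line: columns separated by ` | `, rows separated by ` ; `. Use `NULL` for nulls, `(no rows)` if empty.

LEFT JOIN keeps every authors row; unmatched ones get NULL for books columns.
Group by authors.id and compute SUM(b.year). SUM over an all-NULL group is NULL.
  1: ids {—} → SUM(b.year)=NULL
  2: ids {11, 12, 15} → SUM(b.year)=6002
  3: ids {10, 20, 22} → SUM(b.year)=5977
  4: ids {1, 9} → SUM(b.year)=3974

Alice | NULL ; Vik | 6002 ; Hank | 5977 ; Farid | 3974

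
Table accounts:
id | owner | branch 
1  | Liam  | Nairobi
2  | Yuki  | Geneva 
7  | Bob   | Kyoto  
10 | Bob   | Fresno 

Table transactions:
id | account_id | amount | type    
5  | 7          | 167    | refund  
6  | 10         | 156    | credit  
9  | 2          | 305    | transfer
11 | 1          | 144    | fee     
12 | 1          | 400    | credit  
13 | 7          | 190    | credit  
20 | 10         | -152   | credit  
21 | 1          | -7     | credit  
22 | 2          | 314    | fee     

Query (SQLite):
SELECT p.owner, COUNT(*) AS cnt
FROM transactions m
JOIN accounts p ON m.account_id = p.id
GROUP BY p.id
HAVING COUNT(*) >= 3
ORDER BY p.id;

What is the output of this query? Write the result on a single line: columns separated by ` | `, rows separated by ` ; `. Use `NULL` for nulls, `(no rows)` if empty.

Liam | 3

Join each transactions row to its accounts via account_id.
Group joined rows by accounts.id; compute COUNT(*) per group.
HAVING: keep groups with count ≥ 3.
  1: ids {11, 12, 21} → COUNT(*)=3
  2: ids {9, 22} → COUNT(*)=2
  7: ids {5, 13} → COUNT(*)=2
  10: ids {6, 20} → COUNT(*)=2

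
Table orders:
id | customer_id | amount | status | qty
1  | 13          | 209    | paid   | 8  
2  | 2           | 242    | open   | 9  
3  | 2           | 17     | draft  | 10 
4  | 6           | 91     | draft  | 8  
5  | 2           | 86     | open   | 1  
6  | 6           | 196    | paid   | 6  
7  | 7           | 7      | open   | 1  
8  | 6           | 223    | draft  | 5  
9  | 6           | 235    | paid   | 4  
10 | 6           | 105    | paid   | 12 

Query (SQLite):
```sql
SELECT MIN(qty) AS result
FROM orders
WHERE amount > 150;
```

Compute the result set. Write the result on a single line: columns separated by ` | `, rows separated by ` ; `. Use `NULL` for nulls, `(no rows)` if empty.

Rows where amount > 150 → qty values: [8, 9, 6, 5, 4].
MIN of non-NULL values = 4.

4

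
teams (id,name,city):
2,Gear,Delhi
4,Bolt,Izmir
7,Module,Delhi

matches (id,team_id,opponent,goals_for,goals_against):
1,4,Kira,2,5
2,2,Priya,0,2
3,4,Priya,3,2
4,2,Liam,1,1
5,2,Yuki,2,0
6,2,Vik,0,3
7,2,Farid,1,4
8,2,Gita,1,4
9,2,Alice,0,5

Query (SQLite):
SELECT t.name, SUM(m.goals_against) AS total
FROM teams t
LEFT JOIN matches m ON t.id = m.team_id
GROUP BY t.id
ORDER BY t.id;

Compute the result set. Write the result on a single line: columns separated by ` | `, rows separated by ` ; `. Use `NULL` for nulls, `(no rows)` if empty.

LEFT JOIN keeps every teams row; unmatched ones get NULL for matches columns.
Group by teams.id and compute SUM(m.goals_against). SUM over an all-NULL group is NULL.
  2: ids {2, 4, 5, 6, 7, 8, 9} → SUM(m.goals_against)=19
  4: ids {1, 3} → SUM(m.goals_against)=7
  7: ids {—} → SUM(m.goals_against)=NULL

Gear | 19 ; Bolt | 7 ; Module | NULL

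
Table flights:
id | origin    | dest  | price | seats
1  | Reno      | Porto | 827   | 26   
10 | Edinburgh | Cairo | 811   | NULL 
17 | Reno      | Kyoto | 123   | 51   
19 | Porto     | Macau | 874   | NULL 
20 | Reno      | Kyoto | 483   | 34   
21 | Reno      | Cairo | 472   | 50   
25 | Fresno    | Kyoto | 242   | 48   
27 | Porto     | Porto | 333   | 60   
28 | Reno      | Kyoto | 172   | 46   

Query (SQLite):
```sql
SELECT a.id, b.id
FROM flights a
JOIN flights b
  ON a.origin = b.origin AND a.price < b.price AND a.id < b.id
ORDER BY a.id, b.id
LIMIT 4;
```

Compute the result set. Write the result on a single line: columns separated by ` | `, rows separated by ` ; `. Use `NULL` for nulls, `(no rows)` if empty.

Pairs (a,b) with same origin, a.price < b.price, a.id < b.id.
origin groups: Edinburgh:{10} Fresno:{25} Porto:{19,27} Reno:{1,17,20,21,28}
Ordered by (a.id, b.id); first 4.

17 | 20 ; 17 | 21 ; 17 | 28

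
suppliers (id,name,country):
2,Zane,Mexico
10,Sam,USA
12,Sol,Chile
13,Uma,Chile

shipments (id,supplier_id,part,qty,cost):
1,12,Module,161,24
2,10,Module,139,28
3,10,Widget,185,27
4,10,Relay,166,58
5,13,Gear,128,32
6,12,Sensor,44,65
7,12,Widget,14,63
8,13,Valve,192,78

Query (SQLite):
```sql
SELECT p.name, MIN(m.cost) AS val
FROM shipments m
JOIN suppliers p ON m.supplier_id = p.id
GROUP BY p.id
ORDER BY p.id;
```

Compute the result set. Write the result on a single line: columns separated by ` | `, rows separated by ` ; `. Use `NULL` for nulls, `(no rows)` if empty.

Join each shipments row to its suppliers via supplier_id.
Group joined rows by suppliers.id; compute MIN(m.cost) per group.
  10: ids {2, 3, 4} → MIN(m.cost)=27
  12: ids {1, 6, 7} → MIN(m.cost)=24
  13: ids {5, 8} → MIN(m.cost)=32

Sam | 27 ; Sol | 24 ; Uma | 32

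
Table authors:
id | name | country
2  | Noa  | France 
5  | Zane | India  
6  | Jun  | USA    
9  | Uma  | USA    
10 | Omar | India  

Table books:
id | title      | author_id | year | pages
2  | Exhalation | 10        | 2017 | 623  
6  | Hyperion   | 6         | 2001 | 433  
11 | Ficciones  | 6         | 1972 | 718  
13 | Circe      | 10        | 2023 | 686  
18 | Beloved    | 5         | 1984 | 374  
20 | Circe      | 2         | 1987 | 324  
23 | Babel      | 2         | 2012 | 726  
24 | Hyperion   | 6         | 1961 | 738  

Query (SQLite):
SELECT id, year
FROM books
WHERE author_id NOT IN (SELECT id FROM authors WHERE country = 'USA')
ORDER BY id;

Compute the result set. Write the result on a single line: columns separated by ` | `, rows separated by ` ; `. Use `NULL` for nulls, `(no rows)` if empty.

2 | 2017 ; 13 | 2023 ; 18 | 1984 ; 20 | 1987 ; 23 | 2012

Inner query: authors.id where country = 'USA'.
Outer: keep books rows whose author_id is not in that set.
Inner query → {6, 9}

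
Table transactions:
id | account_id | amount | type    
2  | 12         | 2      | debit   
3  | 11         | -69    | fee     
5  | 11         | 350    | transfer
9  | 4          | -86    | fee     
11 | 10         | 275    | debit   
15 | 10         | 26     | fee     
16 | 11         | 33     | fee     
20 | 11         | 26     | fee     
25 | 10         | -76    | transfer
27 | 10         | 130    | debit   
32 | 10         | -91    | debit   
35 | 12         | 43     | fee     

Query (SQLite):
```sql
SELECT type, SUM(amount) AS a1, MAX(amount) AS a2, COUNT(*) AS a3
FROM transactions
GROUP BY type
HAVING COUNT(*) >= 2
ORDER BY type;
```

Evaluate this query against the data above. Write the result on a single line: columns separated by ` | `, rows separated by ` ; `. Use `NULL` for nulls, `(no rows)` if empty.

Group transactions by type.
Per group compute: SUM(amount), MAX(amount), COUNT(*).
HAVING: drop groups with fewer than 2 rows.
  debit: ids {2, 11, 27, 32} → SUM(amount)=316, MAX(amount)=275, COUNT(*)=4
  fee: ids {3, 9, 15, 16, 20, 35} → SUM(amount)=-27, MAX(amount)=43, COUNT(*)=6
  transfer: ids {5, 25} → SUM(amount)=274, MAX(amount)=350, COUNT(*)=2

debit | 316 | 275 | 4 ; fee | -27 | 43 | 6 ; transfer | 274 | 350 | 2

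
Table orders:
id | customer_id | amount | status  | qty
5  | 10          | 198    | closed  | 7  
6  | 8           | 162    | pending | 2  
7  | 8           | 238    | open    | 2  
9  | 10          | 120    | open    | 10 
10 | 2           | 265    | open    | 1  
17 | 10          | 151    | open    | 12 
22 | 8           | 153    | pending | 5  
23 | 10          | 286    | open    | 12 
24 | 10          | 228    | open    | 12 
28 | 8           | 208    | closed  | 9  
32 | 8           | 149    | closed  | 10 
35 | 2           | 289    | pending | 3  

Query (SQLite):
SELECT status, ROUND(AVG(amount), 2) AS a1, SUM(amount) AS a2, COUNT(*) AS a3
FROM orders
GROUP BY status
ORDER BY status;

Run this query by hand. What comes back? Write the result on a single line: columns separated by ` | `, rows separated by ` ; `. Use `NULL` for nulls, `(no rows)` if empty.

closed | 185 | 555 | 3 ; open | 214.67 | 1288 | 6 ; pending | 201.33 | 604 | 3

Group orders by status.
Per group compute: ROUND(AVG(amount), 2), SUM(amount), COUNT(*).
  closed: ids {5, 28, 32} → ROUND(AVG(amount), 2)=185, SUM(amount)=555, COUNT(*)=3
  open: ids {7, 9, 10, 17, 23, 24} → ROUND(AVG(amount), 2)=214.67, SUM(amount)=1288, COUNT(*)=6
  pending: ids {6, 22, 35} → ROUND(AVG(amount), 2)=201.33, SUM(amount)=604, COUNT(*)=3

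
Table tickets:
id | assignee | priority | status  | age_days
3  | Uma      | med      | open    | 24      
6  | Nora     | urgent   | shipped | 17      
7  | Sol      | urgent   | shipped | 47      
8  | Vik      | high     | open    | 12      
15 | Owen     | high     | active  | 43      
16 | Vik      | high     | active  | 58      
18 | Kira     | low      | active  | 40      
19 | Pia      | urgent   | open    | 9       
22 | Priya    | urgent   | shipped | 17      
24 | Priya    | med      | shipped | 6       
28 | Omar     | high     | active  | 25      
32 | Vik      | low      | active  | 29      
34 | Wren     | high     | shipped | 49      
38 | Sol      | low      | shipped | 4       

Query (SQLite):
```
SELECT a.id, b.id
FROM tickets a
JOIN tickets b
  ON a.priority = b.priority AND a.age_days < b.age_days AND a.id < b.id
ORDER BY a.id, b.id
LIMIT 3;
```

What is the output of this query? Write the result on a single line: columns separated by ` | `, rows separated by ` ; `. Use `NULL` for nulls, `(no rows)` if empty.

Pairs (a,b) with same priority, a.age_days < b.age_days, a.id < b.id.
priority groups: high:{8,15,16,28,34} low:{18,32,38} med:{3,24} urgent:{6,7,19,22}
Ordered by (a.id, b.id); first 3.

6 | 7 ; 8 | 15 ; 8 | 16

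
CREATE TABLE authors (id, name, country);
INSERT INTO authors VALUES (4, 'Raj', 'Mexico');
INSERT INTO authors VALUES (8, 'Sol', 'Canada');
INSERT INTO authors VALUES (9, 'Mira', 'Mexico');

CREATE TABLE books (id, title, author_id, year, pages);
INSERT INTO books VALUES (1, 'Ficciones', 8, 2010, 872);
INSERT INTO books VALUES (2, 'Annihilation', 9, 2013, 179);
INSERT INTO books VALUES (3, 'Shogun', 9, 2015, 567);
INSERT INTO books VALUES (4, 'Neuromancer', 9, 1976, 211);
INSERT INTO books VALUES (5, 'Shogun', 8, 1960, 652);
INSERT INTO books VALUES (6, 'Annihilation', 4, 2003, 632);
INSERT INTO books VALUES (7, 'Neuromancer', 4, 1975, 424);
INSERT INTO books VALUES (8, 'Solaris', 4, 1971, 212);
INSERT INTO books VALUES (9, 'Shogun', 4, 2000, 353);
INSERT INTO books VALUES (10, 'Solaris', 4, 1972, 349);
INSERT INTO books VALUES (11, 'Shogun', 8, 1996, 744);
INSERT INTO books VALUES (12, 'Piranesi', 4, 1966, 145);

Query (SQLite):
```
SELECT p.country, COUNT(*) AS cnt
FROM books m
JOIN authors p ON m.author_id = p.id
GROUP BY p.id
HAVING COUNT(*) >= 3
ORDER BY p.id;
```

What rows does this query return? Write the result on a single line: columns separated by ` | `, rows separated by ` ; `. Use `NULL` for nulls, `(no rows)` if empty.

Join each books row to its authors via author_id.
Group joined rows by authors.id; compute COUNT(*) per group.
HAVING: keep groups with count ≥ 3.
  4: ids {6, 7, 8, 9, 10, 12} → COUNT(*)=6
  8: ids {1, 5, 11} → COUNT(*)=3
  9: ids {2, 3, 4} → COUNT(*)=3

Mexico | 6 ; Canada | 3 ; Mexico | 3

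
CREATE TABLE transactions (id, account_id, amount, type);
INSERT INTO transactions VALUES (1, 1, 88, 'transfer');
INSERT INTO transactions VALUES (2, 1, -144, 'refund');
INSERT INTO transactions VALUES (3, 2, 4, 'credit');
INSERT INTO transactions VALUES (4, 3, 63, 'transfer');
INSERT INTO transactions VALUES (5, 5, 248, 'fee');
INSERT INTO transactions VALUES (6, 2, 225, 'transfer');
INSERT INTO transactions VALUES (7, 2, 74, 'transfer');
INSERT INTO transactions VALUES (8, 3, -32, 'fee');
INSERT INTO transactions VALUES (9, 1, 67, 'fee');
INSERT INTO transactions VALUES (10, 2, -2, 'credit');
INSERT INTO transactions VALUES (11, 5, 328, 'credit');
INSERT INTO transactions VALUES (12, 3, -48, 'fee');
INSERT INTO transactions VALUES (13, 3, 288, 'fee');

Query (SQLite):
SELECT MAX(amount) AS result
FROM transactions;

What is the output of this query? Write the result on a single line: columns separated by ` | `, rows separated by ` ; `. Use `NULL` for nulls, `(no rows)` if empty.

328

All amount values: [88, -144, 4, 63, 248, 225, 74, -32, 67, -2, 328, -48, 288].
MAX of non-NULL values = 328.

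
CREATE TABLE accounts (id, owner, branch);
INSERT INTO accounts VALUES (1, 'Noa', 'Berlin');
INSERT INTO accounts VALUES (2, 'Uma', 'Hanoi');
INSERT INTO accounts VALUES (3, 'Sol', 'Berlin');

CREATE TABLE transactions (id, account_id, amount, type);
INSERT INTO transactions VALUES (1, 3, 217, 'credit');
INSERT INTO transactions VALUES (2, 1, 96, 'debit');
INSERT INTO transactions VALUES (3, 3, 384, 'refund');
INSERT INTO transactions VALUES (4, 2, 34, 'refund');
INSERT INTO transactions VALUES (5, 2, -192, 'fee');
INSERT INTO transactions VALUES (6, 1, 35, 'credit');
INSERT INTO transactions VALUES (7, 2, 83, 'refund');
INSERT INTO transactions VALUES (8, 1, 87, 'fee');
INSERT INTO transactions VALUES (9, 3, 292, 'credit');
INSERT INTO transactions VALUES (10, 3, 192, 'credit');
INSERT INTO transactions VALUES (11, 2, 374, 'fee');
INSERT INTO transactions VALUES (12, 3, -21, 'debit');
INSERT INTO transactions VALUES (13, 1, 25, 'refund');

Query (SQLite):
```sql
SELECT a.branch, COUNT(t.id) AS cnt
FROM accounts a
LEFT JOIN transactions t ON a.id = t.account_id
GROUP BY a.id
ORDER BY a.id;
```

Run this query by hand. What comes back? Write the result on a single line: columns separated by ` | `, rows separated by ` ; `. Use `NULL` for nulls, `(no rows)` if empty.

LEFT JOIN keeps every accounts row; unmatched ones get NULL for transactions columns.
Group by accounts.id and compute COUNT(t.id). COUNT(col) of an all-NULL group is 0.
  1: ids {2, 6, 8, 13} → COUNT(t.id)=4
  2: ids {4, 5, 7, 11} → COUNT(t.id)=4
  3: ids {1, 3, 9, 10, 12} → COUNT(t.id)=5

Berlin | 4 ; Hanoi | 4 ; Berlin | 5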